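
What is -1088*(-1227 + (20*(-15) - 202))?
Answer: 1881152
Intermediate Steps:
-1088*(-1227 + (20*(-15) - 202)) = -1088*(-1227 + (-300 - 202)) = -1088*(-1227 - 502) = -1088*(-1729) = 1881152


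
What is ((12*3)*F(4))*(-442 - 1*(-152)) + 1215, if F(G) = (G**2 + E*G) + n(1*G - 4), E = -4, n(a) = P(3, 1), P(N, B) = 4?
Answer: -40545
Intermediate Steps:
n(a) = 4
F(G) = 4 + G**2 - 4*G (F(G) = (G**2 - 4*G) + 4 = 4 + G**2 - 4*G)
((12*3)*F(4))*(-442 - 1*(-152)) + 1215 = ((12*3)*(4 + 4**2 - 4*4))*(-442 - 1*(-152)) + 1215 = (36*(4 + 16 - 16))*(-442 + 152) + 1215 = (36*4)*(-290) + 1215 = 144*(-290) + 1215 = -41760 + 1215 = -40545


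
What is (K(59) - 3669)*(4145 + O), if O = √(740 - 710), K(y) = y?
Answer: -14963450 - 3610*√30 ≈ -1.4983e+7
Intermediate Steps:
O = √30 ≈ 5.4772
(K(59) - 3669)*(4145 + O) = (59 - 3669)*(4145 + √30) = -3610*(4145 + √30) = -14963450 - 3610*√30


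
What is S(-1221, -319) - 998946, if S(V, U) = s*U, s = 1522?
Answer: -1484464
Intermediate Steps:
S(V, U) = 1522*U
S(-1221, -319) - 998946 = 1522*(-319) - 998946 = -485518 - 998946 = -1484464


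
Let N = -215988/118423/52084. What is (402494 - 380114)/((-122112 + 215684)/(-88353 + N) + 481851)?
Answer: 152451529148884824/3282339602998149911 ≈ 0.046446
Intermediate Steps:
N = -53997/1541985883 (N = -215988*1/118423*(1/52084) = -215988/118423*1/52084 = -53997/1541985883 ≈ -3.5018e-5)
(402494 - 380114)/((-122112 + 215684)/(-88353 + N) + 481851) = (402494 - 380114)/((-122112 + 215684)/(-88353 - 53997/1541985883) + 481851) = 22380/(93572/(-136239078774696/1541985883) + 481851) = 22380/(93572*(-1541985883/136239078774696) + 481851) = 22380/(-36071675761019/34059769693674 + 481851) = 22380/(16411698014990749555/34059769693674) = 22380*(34059769693674/16411698014990749555) = 152451529148884824/3282339602998149911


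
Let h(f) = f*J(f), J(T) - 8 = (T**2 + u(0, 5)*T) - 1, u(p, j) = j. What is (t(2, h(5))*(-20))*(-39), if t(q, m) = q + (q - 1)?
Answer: 2340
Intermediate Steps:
J(T) = 7 + T**2 + 5*T (J(T) = 8 + ((T**2 + 5*T) - 1) = 8 + (-1 + T**2 + 5*T) = 7 + T**2 + 5*T)
h(f) = f*(7 + f**2 + 5*f)
t(q, m) = -1 + 2*q (t(q, m) = q + (-1 + q) = -1 + 2*q)
(t(2, h(5))*(-20))*(-39) = ((-1 + 2*2)*(-20))*(-39) = ((-1 + 4)*(-20))*(-39) = (3*(-20))*(-39) = -60*(-39) = 2340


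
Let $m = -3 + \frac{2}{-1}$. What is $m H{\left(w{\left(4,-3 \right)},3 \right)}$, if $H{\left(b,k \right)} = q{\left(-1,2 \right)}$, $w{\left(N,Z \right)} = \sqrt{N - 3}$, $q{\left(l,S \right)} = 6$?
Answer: $-30$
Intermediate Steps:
$w{\left(N,Z \right)} = \sqrt{-3 + N}$
$H{\left(b,k \right)} = 6$
$m = -5$ ($m = -3 + 2 \left(-1\right) = -3 - 2 = -5$)
$m H{\left(w{\left(4,-3 \right)},3 \right)} = \left(-5\right) 6 = -30$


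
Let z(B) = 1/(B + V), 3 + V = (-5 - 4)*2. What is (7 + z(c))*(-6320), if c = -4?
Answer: -219936/5 ≈ -43987.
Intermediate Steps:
V = -21 (V = -3 + (-5 - 4)*2 = -3 - 9*2 = -3 - 18 = -21)
z(B) = 1/(-21 + B) (z(B) = 1/(B - 21) = 1/(-21 + B))
(7 + z(c))*(-6320) = (7 + 1/(-21 - 4))*(-6320) = (7 + 1/(-25))*(-6320) = (7 - 1/25)*(-6320) = (174/25)*(-6320) = -219936/5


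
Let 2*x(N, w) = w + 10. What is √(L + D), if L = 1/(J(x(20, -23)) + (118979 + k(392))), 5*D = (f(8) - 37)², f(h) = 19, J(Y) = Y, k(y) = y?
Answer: √92326299350870/1193645 ≈ 8.0499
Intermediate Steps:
x(N, w) = 5 + w/2 (x(N, w) = (w + 10)/2 = (10 + w)/2 = 5 + w/2)
D = 324/5 (D = (19 - 37)²/5 = (⅕)*(-18)² = (⅕)*324 = 324/5 ≈ 64.800)
L = 2/238729 (L = 1/((5 + (½)*(-23)) + (118979 + 392)) = 1/((5 - 23/2) + 119371) = 1/(-13/2 + 119371) = 1/(238729/2) = 2/238729 ≈ 8.3777e-6)
√(L + D) = √(2/238729 + 324/5) = √(77348206/1193645) = √92326299350870/1193645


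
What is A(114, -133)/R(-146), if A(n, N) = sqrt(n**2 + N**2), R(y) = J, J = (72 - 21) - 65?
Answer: -19*sqrt(85)/14 ≈ -12.512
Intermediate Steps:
J = -14 (J = 51 - 65 = -14)
R(y) = -14
A(n, N) = sqrt(N**2 + n**2)
A(114, -133)/R(-146) = sqrt((-133)**2 + 114**2)/(-14) = sqrt(17689 + 12996)*(-1/14) = sqrt(30685)*(-1/14) = (19*sqrt(85))*(-1/14) = -19*sqrt(85)/14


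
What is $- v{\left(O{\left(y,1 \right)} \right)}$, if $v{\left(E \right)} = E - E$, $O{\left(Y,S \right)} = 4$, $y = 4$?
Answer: $0$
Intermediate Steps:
$v{\left(E \right)} = 0$
$- v{\left(O{\left(y,1 \right)} \right)} = \left(-1\right) 0 = 0$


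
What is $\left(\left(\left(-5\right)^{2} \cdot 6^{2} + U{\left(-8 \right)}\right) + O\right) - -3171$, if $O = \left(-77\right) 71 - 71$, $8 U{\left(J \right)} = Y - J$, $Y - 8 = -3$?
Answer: $- \frac{11723}{8} \approx -1465.4$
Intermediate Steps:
$Y = 5$ ($Y = 8 - 3 = 5$)
$U{\left(J \right)} = \frac{5}{8} - \frac{J}{8}$ ($U{\left(J \right)} = \frac{5 - J}{8} = \frac{5}{8} - \frac{J}{8}$)
$O = -5538$ ($O = -5467 - 71 = -5538$)
$\left(\left(\left(-5\right)^{2} \cdot 6^{2} + U{\left(-8 \right)}\right) + O\right) - -3171 = \left(\left(\left(-5\right)^{2} \cdot 6^{2} + \left(\frac{5}{8} - -1\right)\right) - 5538\right) - -3171 = \left(\left(25 \cdot 36 + \left(\frac{5}{8} + 1\right)\right) - 5538\right) + 3171 = \left(\left(900 + \frac{13}{8}\right) - 5538\right) + 3171 = \left(\frac{7213}{8} - 5538\right) + 3171 = - \frac{37091}{8} + 3171 = - \frac{11723}{8}$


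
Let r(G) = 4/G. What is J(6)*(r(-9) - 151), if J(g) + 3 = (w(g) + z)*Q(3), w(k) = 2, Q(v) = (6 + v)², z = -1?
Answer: -35438/3 ≈ -11813.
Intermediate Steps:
J(g) = 78 (J(g) = -3 + (2 - 1)*(6 + 3)² = -3 + 1*9² = -3 + 1*81 = -3 + 81 = 78)
J(6)*(r(-9) - 151) = 78*(4/(-9) - 151) = 78*(4*(-⅑) - 151) = 78*(-4/9 - 151) = 78*(-1363/9) = -35438/3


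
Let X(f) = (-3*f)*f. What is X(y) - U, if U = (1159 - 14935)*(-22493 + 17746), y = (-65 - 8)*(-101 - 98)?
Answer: -698495859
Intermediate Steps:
y = 14527 (y = -73*(-199) = 14527)
U = 65394672 (U = -13776*(-4747) = 65394672)
X(f) = -3*f²
X(y) - U = -3*14527² - 1*65394672 = -3*211033729 - 65394672 = -633101187 - 65394672 = -698495859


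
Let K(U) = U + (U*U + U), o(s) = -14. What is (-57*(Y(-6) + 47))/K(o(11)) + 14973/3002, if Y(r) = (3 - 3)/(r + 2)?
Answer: -921149/84056 ≈ -10.959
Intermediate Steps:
Y(r) = 0 (Y(r) = 0/(2 + r) = 0)
K(U) = U**2 + 2*U (K(U) = U + (U**2 + U) = U + (U + U**2) = U**2 + 2*U)
(-57*(Y(-6) + 47))/K(o(11)) + 14973/3002 = (-57*(0 + 47))/((-14*(2 - 14))) + 14973/3002 = (-57*47)/((-14*(-12))) + 14973*(1/3002) = -2679/168 + 14973/3002 = -2679*1/168 + 14973/3002 = -893/56 + 14973/3002 = -921149/84056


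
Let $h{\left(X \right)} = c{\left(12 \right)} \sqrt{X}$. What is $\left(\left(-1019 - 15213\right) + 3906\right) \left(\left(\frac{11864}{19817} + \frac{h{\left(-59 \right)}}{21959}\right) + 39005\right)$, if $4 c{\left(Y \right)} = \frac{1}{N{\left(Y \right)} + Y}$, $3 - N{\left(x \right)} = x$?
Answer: $- \frac{9527676895374}{19817} - \frac{6163 i \sqrt{59}}{131754} \approx -4.8078 \cdot 10^{8} - 0.3593 i$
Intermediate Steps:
$N{\left(x \right)} = 3 - x$
$c{\left(Y \right)} = \frac{1}{12}$ ($c{\left(Y \right)} = \frac{1}{4 \left(\left(3 - Y\right) + Y\right)} = \frac{1}{4 \cdot 3} = \frac{1}{4} \cdot \frac{1}{3} = \frac{1}{12}$)
$h{\left(X \right)} = \frac{\sqrt{X}}{12}$
$\left(\left(-1019 - 15213\right) + 3906\right) \left(\left(\frac{11864}{19817} + \frac{h{\left(-59 \right)}}{21959}\right) + 39005\right) = \left(\left(-1019 - 15213\right) + 3906\right) \left(\left(\frac{11864}{19817} + \frac{\frac{1}{12} \sqrt{-59}}{21959}\right) + 39005\right) = \left(-16232 + 3906\right) \left(\left(11864 \cdot \frac{1}{19817} + \frac{i \sqrt{59}}{12} \cdot \frac{1}{21959}\right) + 39005\right) = - 12326 \left(\left(\frac{11864}{19817} + \frac{i \sqrt{59}}{12} \cdot \frac{1}{21959}\right) + 39005\right) = - 12326 \left(\left(\frac{11864}{19817} + \frac{i \sqrt{59}}{263508}\right) + 39005\right) = - 12326 \left(\frac{772973949}{19817} + \frac{i \sqrt{59}}{263508}\right) = - \frac{9527676895374}{19817} - \frac{6163 i \sqrt{59}}{131754}$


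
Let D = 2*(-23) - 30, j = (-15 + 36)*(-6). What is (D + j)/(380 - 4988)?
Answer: 101/2304 ≈ 0.043837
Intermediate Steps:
j = -126 (j = 21*(-6) = -126)
D = -76 (D = -46 - 30 = -76)
(D + j)/(380 - 4988) = (-76 - 126)/(380 - 4988) = -202/(-4608) = -202*(-1/4608) = 101/2304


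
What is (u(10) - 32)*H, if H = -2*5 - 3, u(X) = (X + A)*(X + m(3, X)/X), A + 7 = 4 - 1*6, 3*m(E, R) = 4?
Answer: 4264/15 ≈ 284.27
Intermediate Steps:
m(E, R) = 4/3 (m(E, R) = (⅓)*4 = 4/3)
A = -9 (A = -7 + (4 - 1*6) = -7 + (4 - 6) = -7 - 2 = -9)
u(X) = (-9 + X)*(X + 4/(3*X)) (u(X) = (X - 9)*(X + 4/(3*X)) = (-9 + X)*(X + 4/(3*X)))
H = -13 (H = -10 - 3 = -13)
(u(10) - 32)*H = ((4/3 + 10² - 12/10 - 9*10) - 32)*(-13) = ((4/3 + 100 - 12*⅒ - 90) - 32)*(-13) = ((4/3 + 100 - 6/5 - 90) - 32)*(-13) = (152/15 - 32)*(-13) = -328/15*(-13) = 4264/15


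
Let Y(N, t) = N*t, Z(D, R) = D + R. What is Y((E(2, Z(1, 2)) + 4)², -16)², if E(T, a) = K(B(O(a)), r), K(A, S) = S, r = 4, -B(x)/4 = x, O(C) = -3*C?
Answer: 1048576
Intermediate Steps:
B(x) = -4*x
E(T, a) = 4
Y((E(2, Z(1, 2)) + 4)², -16)² = ((4 + 4)²*(-16))² = (8²*(-16))² = (64*(-16))² = (-1024)² = 1048576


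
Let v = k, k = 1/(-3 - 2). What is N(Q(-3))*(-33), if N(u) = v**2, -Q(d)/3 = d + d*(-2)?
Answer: -33/25 ≈ -1.3200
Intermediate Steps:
Q(d) = 3*d (Q(d) = -3*(d + d*(-2)) = -3*(d - 2*d) = -(-3)*d = 3*d)
k = -1/5 (k = 1/(-5) = -1/5 ≈ -0.20000)
v = -1/5 ≈ -0.20000
N(u) = 1/25 (N(u) = (-1/5)**2 = 1/25)
N(Q(-3))*(-33) = (1/25)*(-33) = -33/25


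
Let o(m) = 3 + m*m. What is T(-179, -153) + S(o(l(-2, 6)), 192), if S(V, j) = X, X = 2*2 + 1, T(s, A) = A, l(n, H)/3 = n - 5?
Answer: -148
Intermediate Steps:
l(n, H) = -15 + 3*n (l(n, H) = 3*(n - 5) = 3*(-5 + n) = -15 + 3*n)
o(m) = 3 + m²
X = 5 (X = 4 + 1 = 5)
S(V, j) = 5
T(-179, -153) + S(o(l(-2, 6)), 192) = -153 + 5 = -148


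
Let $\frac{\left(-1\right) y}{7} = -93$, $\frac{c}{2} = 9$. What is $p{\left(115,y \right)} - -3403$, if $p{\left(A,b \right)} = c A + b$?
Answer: $6124$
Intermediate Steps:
$c = 18$ ($c = 2 \cdot 9 = 18$)
$y = 651$ ($y = \left(-7\right) \left(-93\right) = 651$)
$p{\left(A,b \right)} = b + 18 A$ ($p{\left(A,b \right)} = 18 A + b = b + 18 A$)
$p{\left(115,y \right)} - -3403 = \left(651 + 18 \cdot 115\right) - -3403 = \left(651 + 2070\right) + 3403 = 2721 + 3403 = 6124$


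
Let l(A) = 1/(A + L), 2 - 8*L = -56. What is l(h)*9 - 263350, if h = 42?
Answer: -51879914/197 ≈ -2.6335e+5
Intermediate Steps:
L = 29/4 (L = ¼ - ⅛*(-56) = ¼ + 7 = 29/4 ≈ 7.2500)
l(A) = 1/(29/4 + A) (l(A) = 1/(A + 29/4) = 1/(29/4 + A))
l(h)*9 - 263350 = (4/(29 + 4*42))*9 - 263350 = (4/(29 + 168))*9 - 263350 = (4/197)*9 - 263350 = 36/197 - 263350 = -51879914/197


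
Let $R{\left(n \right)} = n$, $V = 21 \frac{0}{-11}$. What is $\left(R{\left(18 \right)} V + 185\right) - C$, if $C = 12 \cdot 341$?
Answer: $-3907$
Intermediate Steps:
$V = 0$ ($V = 21 \cdot 0 \left(- \frac{1}{11}\right) = 21 \cdot 0 = 0$)
$C = 4092$
$\left(R{\left(18 \right)} V + 185\right) - C = \left(18 \cdot 0 + 185\right) - 4092 = \left(0 + 185\right) - 4092 = 185 - 4092 = -3907$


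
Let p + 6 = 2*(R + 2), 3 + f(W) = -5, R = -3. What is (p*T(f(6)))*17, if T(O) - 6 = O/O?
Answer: -952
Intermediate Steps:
f(W) = -8 (f(W) = -3 - 5 = -8)
p = -8 (p = -6 + 2*(-3 + 2) = -6 + 2*(-1) = -6 - 2 = -8)
T(O) = 7 (T(O) = 6 + O/O = 6 + 1 = 7)
(p*T(f(6)))*17 = -8*7*17 = -56*17 = -952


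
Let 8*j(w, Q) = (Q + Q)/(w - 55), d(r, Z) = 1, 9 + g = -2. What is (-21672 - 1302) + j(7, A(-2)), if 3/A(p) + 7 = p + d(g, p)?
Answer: -11762687/512 ≈ -22974.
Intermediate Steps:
g = -11 (g = -9 - 2 = -11)
A(p) = 3/(-6 + p) (A(p) = 3/(-7 + (p + 1)) = 3/(-7 + (1 + p)) = 3/(-6 + p))
j(w, Q) = Q/(4*(-55 + w)) (j(w, Q) = ((Q + Q)/(w - 55))/8 = ((2*Q)/(-55 + w))/8 = (2*Q/(-55 + w))/8 = Q/(4*(-55 + w)))
(-21672 - 1302) + j(7, A(-2)) = (-21672 - 1302) + (3/(-6 - 2))/(4*(-55 + 7)) = -22974 + (¼)*(3/(-8))/(-48) = -22974 + (¼)*(3*(-⅛))*(-1/48) = -22974 + (¼)*(-3/8)*(-1/48) = -22974 + 1/512 = -11762687/512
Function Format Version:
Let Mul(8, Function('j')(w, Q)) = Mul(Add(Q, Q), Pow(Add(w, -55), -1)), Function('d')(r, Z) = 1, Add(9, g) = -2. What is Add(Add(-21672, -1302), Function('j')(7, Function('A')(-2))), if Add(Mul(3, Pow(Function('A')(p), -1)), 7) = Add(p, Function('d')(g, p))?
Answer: Rational(-11762687, 512) ≈ -22974.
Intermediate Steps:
g = -11 (g = Add(-9, -2) = -11)
Function('A')(p) = Mul(3, Pow(Add(-6, p), -1)) (Function('A')(p) = Mul(3, Pow(Add(-7, Add(p, 1)), -1)) = Mul(3, Pow(Add(-7, Add(1, p)), -1)) = Mul(3, Pow(Add(-6, p), -1)))
Function('j')(w, Q) = Mul(Rational(1, 4), Q, Pow(Add(-55, w), -1)) (Function('j')(w, Q) = Mul(Rational(1, 8), Mul(Add(Q, Q), Pow(Add(w, -55), -1))) = Mul(Rational(1, 8), Mul(Mul(2, Q), Pow(Add(-55, w), -1))) = Mul(Rational(1, 8), Mul(2, Q, Pow(Add(-55, w), -1))) = Mul(Rational(1, 4), Q, Pow(Add(-55, w), -1)))
Add(Add(-21672, -1302), Function('j')(7, Function('A')(-2))) = Add(Add(-21672, -1302), Mul(Rational(1, 4), Mul(3, Pow(Add(-6, -2), -1)), Pow(Add(-55, 7), -1))) = Add(-22974, Mul(Rational(1, 4), Mul(3, Pow(-8, -1)), Pow(-48, -1))) = Add(-22974, Mul(Rational(1, 4), Mul(3, Rational(-1, 8)), Rational(-1, 48))) = Add(-22974, Mul(Rational(1, 4), Rational(-3, 8), Rational(-1, 48))) = Add(-22974, Rational(1, 512)) = Rational(-11762687, 512)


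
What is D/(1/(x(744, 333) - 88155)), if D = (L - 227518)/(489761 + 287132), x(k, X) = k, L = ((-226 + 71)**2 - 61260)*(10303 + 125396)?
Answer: 441686015811813/776893 ≈ 5.6853e+8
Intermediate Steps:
L = -5052752265 (L = ((-155)**2 - 61260)*135699 = (24025 - 61260)*135699 = -37235*135699 = -5052752265)
D = -5052979783/776893 (D = (-5052752265 - 227518)/(489761 + 287132) = -5052979783/776893 ≈ -6504.1)
D/(1/(x(744, 333) - 88155)) = -5052979783/(776893*(1/(744 - 88155))) = -5052979783/(776893*(1/(-87411))) = -5052979783/(776893*(-1/87411)) = -5052979783/776893*(-87411) = 441686015811813/776893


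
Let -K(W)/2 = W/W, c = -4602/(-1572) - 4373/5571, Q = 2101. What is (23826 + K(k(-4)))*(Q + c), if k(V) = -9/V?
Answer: 36566874305096/729801 ≈ 5.0105e+7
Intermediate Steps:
c = 3127231/1459602 (c = -4602*(-1/1572) - 4373*1/5571 = 767/262 - 4373/5571 = 3127231/1459602 ≈ 2.1425)
K(W) = -2 (K(W) = -2*W/W = -2*1 = -2)
(23826 + K(k(-4)))*(Q + c) = (23826 - 2)*(2101 + 3127231/1459602) = 23824*(3069751033/1459602) = 36566874305096/729801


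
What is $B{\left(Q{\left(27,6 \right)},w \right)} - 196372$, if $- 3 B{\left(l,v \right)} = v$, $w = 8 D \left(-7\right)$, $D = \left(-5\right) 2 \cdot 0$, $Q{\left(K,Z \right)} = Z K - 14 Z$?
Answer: $-196372$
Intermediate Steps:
$Q{\left(K,Z \right)} = - 14 Z + K Z$ ($Q{\left(K,Z \right)} = K Z - 14 Z = - 14 Z + K Z$)
$D = 0$ ($D = \left(-10\right) 0 = 0$)
$w = 0$ ($w = 8 \cdot 0 \left(-7\right) = 0 \left(-7\right) = 0$)
$B{\left(l,v \right)} = - \frac{v}{3}$
$B{\left(Q{\left(27,6 \right)},w \right)} - 196372 = \left(- \frac{1}{3}\right) 0 - 196372 = 0 - 196372 = -196372$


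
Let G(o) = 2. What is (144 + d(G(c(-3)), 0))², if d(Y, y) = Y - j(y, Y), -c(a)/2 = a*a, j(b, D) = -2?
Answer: 21904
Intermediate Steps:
c(a) = -2*a² (c(a) = -2*a*a = -2*a²)
d(Y, y) = 2 + Y (d(Y, y) = Y - 1*(-2) = Y + 2 = 2 + Y)
(144 + d(G(c(-3)), 0))² = (144 + (2 + 2))² = (144 + 4)² = 148² = 21904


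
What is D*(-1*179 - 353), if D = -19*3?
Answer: 30324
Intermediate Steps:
D = -57
D*(-1*179 - 353) = -57*(-1*179 - 353) = -57*(-179 - 353) = -57*(-532) = 30324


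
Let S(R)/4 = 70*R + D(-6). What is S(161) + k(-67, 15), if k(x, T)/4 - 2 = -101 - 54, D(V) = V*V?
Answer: 44612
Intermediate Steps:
D(V) = V²
S(R) = 144 + 280*R (S(R) = 4*(70*R + (-6)²) = 4*(70*R + 36) = 4*(36 + 70*R) = 144 + 280*R)
k(x, T) = -612 (k(x, T) = 8 + 4*(-101 - 54) = 8 + 4*(-155) = 8 - 620 = -612)
S(161) + k(-67, 15) = (144 + 280*161) - 612 = (144 + 45080) - 612 = 45224 - 612 = 44612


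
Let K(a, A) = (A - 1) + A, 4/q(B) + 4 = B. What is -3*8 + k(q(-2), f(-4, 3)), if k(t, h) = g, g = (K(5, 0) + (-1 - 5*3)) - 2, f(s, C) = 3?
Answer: -43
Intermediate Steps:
q(B) = 4/(-4 + B)
K(a, A) = -1 + 2*A (K(a, A) = (-1 + A) + A = -1 + 2*A)
g = -19 (g = ((-1 + 2*0) + (-1 - 5*3)) - 2 = ((-1 + 0) + (-1 - 15)) - 2 = (-1 - 16) - 2 = -17 - 2 = -19)
k(t, h) = -19
-3*8 + k(q(-2), f(-4, 3)) = -3*8 - 19 = -24 - 19 = -43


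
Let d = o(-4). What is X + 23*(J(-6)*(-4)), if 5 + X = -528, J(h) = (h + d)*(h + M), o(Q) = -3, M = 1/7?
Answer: -37679/7 ≈ -5382.7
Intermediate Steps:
M = 1/7 ≈ 0.14286
d = -3
J(h) = (-3 + h)*(1/7 + h) (J(h) = (h - 3)*(h + 1/7) = (-3 + h)*(1/7 + h))
X = -533 (X = -5 - 528 = -533)
X + 23*(J(-6)*(-4)) = -533 + 23*((-3/7 + (-6)**2 - 20/7*(-6))*(-4)) = -533 + 23*((-3/7 + 36 + 120/7)*(-4)) = -533 + 23*((369/7)*(-4)) = -533 + 23*(-1476/7) = -533 - 33948/7 = -37679/7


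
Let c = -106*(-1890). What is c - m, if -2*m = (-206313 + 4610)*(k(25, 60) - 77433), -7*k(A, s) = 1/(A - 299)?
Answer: 29956990691819/3836 ≈ 7.8094e+9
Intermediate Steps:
c = 200340
k(A, s) = -1/(7*(-299 + A)) (k(A, s) = -1/(7*(A - 299)) = -1/(7*(-299 + A)))
m = -29956222187579/3836 (m = -(-206313 + 4610)*(-1/(-2093 + 7*25) - 77433)/2 = -(-201703)*(-1/(-2093 + 175) - 77433)/2 = -(-201703)*(-1/(-1918) - 77433)/2 = -(-201703)*(-1*(-1/1918) - 77433)/2 = -(-201703)*(1/1918 - 77433)/2 = -(-201703)*(-148516493)/(2*1918) = -1/2*29956222187579/1918 = -29956222187579/3836 ≈ -7.8092e+9)
c - m = 200340 - 1*(-29956222187579/3836) = 200340 + 29956222187579/3836 = 29956990691819/3836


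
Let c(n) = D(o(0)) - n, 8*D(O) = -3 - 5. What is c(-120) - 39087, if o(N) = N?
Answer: -38968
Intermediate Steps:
D(O) = -1 (D(O) = (-3 - 5)/8 = (⅛)*(-8) = -1)
c(n) = -1 - n
c(-120) - 39087 = (-1 - 1*(-120)) - 39087 = (-1 + 120) - 39087 = 119 - 39087 = -38968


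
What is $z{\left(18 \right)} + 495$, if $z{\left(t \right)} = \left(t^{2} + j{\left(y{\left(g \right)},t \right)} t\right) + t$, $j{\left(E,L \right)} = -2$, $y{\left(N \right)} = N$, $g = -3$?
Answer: $801$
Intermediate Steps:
$z{\left(t \right)} = t^{2} - t$ ($z{\left(t \right)} = \left(t^{2} - 2 t\right) + t = t^{2} - t$)
$z{\left(18 \right)} + 495 = 18 \left(-1 + 18\right) + 495 = 18 \cdot 17 + 495 = 306 + 495 = 801$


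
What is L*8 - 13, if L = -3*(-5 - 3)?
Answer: 179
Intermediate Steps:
L = 24 (L = -3*(-8) = 24)
L*8 - 13 = 24*8 - 13 = 192 - 13 = 179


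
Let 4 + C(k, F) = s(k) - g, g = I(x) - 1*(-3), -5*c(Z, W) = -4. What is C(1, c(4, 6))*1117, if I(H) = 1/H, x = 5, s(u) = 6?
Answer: -6702/5 ≈ -1340.4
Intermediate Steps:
c(Z, W) = 4/5 (c(Z, W) = -1/5*(-4) = 4/5)
g = 16/5 (g = 1/5 - 1*(-3) = 1/5 + 3 = 16/5 ≈ 3.2000)
C(k, F) = -6/5 (C(k, F) = -4 + (6 - 1*16/5) = -4 + (6 - 16/5) = -4 + 14/5 = -6/5)
C(1, c(4, 6))*1117 = -6/5*1117 = -6702/5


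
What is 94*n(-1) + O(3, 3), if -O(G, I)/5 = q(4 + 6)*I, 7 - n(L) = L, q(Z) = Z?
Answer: 602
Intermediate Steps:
n(L) = 7 - L
O(G, I) = -50*I (O(G, I) = -5*(4 + 6)*I = -50*I)
94*n(-1) + O(3, 3) = 94*(7 - 1*(-1)) - 50*3 = 94*(7 + 1) - 150 = 94*8 - 150 = 752 - 150 = 602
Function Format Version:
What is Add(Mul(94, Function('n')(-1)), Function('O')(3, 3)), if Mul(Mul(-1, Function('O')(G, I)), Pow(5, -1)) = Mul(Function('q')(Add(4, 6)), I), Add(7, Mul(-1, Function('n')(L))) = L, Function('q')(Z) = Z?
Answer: 602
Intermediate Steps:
Function('n')(L) = Add(7, Mul(-1, L))
Function('O')(G, I) = Mul(-50, I) (Function('O')(G, I) = Mul(-5, Mul(Add(4, 6), I)) = Mul(-5, Mul(10, I)) = Mul(-50, I))
Add(Mul(94, Function('n')(-1)), Function('O')(3, 3)) = Add(Mul(94, Add(7, Mul(-1, -1))), Mul(-50, 3)) = Add(Mul(94, Add(7, 1)), -150) = Add(Mul(94, 8), -150) = Add(752, -150) = 602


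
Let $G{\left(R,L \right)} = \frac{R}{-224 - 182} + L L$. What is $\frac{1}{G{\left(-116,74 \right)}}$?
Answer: $\frac{7}{38334} \approx 0.00018261$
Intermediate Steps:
$G{\left(R,L \right)} = L^{2} - \frac{R}{406}$ ($G{\left(R,L \right)} = \frac{R}{-406} + L^{2} = - \frac{R}{406} + L^{2} = L^{2} - \frac{R}{406}$)
$\frac{1}{G{\left(-116,74 \right)}} = \frac{1}{74^{2} - - \frac{2}{7}} = \frac{1}{5476 + \frac{2}{7}} = \frac{1}{\frac{38334}{7}} = \frac{7}{38334}$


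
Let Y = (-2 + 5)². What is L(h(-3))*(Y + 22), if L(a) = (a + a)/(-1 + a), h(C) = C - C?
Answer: 0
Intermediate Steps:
Y = 9 (Y = 3² = 9)
h(C) = 0
L(a) = 2*a/(-1 + a) (L(a) = (2*a)/(-1 + a) = 2*a/(-1 + a))
L(h(-3))*(Y + 22) = (2*0/(-1 + 0))*(9 + 22) = (2*0/(-1))*31 = (2*0*(-1))*31 = 0*31 = 0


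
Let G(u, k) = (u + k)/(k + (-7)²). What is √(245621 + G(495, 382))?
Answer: 2*√11406795142/431 ≈ 495.60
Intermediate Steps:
G(u, k) = (k + u)/(49 + k) (G(u, k) = (k + u)/(k + 49) = (k + u)/(49 + k))
√(245621 + G(495, 382)) = √(245621 + (382 + 495)/(49 + 382)) = √(245621 + 877/431) = √(105863528/431) = 2*√11406795142/431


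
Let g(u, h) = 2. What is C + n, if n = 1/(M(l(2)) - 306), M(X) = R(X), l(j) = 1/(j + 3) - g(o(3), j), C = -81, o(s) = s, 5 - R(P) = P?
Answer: -121181/1496 ≈ -81.003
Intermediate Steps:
R(P) = 5 - P
l(j) = -2 + 1/(3 + j) (l(j) = 1/(j + 3) - 1*2 = 1/(3 + j) - 2 = -2 + 1/(3 + j))
M(X) = 5 - X
n = -5/1496 (n = 1/((5 - (-5 - 2*2)/(3 + 2)) - 306) = 1/((5 - (-5 - 4)/5) - 306) = 1/((5 - (-9)/5) - 306) = 1/((5 - 1*(-9/5)) - 306) = 1/((5 + 9/5) - 306) = 1/(34/5 - 306) = 1/(-1496/5) = -5/1496 ≈ -0.0033422)
C + n = -81 - 5/1496 = -121181/1496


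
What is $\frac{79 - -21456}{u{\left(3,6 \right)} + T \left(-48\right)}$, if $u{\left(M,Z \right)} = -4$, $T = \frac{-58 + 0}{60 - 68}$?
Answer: $- \frac{21535}{352} \approx -61.179$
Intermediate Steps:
$T = \frac{29}{4}$ ($T = - \frac{58}{-8} = \left(-58\right) \left(- \frac{1}{8}\right) = \frac{29}{4} \approx 7.25$)
$\frac{79 - -21456}{u{\left(3,6 \right)} + T \left(-48\right)} = \frac{79 - -21456}{-4 + \frac{29}{4} \left(-48\right)} = \frac{79 + 21456}{-4 - 348} = \frac{21535}{-352} = 21535 \left(- \frac{1}{352}\right) = - \frac{21535}{352}$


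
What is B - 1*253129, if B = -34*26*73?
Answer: -317661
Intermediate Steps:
B = -64532 (B = -884*73 = -64532)
B - 1*253129 = -64532 - 1*253129 = -64532 - 253129 = -317661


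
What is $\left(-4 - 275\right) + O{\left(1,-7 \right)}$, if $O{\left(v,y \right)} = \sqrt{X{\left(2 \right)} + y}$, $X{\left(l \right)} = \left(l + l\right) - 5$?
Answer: $-279 + 2 i \sqrt{2} \approx -279.0 + 2.8284 i$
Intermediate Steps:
$X{\left(l \right)} = -5 + 2 l$ ($X{\left(l \right)} = 2 l - 5 = -5 + 2 l$)
$O{\left(v,y \right)} = \sqrt{-1 + y}$ ($O{\left(v,y \right)} = \sqrt{\left(-5 + 2 \cdot 2\right) + y} = \sqrt{\left(-5 + 4\right) + y} = \sqrt{-1 + y}$)
$\left(-4 - 275\right) + O{\left(1,-7 \right)} = \left(-4 - 275\right) + \sqrt{-1 - 7} = -279 + \sqrt{-8} = -279 + 2 i \sqrt{2}$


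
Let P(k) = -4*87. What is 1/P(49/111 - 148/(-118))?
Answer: -1/348 ≈ -0.0028736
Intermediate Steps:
P(k) = -348
1/P(49/111 - 148/(-118)) = 1/(-348) = -1/348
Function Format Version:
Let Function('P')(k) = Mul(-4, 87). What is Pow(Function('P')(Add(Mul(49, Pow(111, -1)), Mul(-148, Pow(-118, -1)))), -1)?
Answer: Rational(-1, 348) ≈ -0.0028736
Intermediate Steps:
Function('P')(k) = -348
Pow(Function('P')(Add(Mul(49, Pow(111, -1)), Mul(-148, Pow(-118, -1)))), -1) = Pow(-348, -1) = Rational(-1, 348)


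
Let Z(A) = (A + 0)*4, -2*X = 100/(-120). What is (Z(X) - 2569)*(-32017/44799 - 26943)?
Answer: 9296710452748/134397 ≈ 6.9174e+7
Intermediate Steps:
X = 5/12 (X = -50/(-120) = -50*(-1)/120 = -1/2*(-5/6) = 5/12 ≈ 0.41667)
Z(A) = 4*A (Z(A) = A*4 = 4*A)
(Z(X) - 2569)*(-32017/44799 - 26943) = (4*(5/12) - 2569)*(-32017/44799 - 26943) = (5/3 - 2569)*(-32017*1/44799 - 26943) = -7702*(-32017/44799 - 26943)/3 = -7702/3*(-1207051474/44799) = 9296710452748/134397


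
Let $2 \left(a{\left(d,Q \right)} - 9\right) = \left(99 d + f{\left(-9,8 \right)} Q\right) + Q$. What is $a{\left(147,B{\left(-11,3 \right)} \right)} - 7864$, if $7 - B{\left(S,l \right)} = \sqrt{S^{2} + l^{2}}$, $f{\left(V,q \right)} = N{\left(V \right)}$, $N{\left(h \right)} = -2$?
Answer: $-582 + \frac{\sqrt{130}}{2} \approx -576.3$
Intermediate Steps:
$f{\left(V,q \right)} = -2$
$B{\left(S,l \right)} = 7 - \sqrt{S^{2} + l^{2}}$
$a{\left(d,Q \right)} = 9 - \frac{Q}{2} + \frac{99 d}{2}$ ($a{\left(d,Q \right)} = 9 + \frac{\left(99 d - 2 Q\right) + Q}{2} = 9 + \frac{\left(- 2 Q + 99 d\right) + Q}{2} = 9 + \frac{- Q + 99 d}{2} = 9 - \left(\frac{Q}{2} - \frac{99 d}{2}\right) = 9 - \frac{Q}{2} + \frac{99 d}{2}$)
$a{\left(147,B{\left(-11,3 \right)} \right)} - 7864 = \left(9 - \frac{7 - \sqrt{\left(-11\right)^{2} + 3^{2}}}{2} + \frac{99}{2} \cdot 147\right) - 7864 = \left(9 - \frac{7 - \sqrt{121 + 9}}{2} + \frac{14553}{2}\right) - 7864 = \left(9 - \frac{7 - \sqrt{130}}{2} + \frac{14553}{2}\right) - 7864 = \left(9 - \left(\frac{7}{2} - \frac{\sqrt{130}}{2}\right) + \frac{14553}{2}\right) - 7864 = \left(7282 + \frac{\sqrt{130}}{2}\right) - 7864 = -582 + \frac{\sqrt{130}}{2}$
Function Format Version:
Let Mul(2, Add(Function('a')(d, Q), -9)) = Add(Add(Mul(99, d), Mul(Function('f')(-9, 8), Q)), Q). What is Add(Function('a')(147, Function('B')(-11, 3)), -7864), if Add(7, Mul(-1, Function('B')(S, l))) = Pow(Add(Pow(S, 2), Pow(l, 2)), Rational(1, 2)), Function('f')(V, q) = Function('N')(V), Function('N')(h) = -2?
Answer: Add(-582, Mul(Rational(1, 2), Pow(130, Rational(1, 2)))) ≈ -576.30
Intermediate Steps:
Function('f')(V, q) = -2
Function('B')(S, l) = Add(7, Mul(-1, Pow(Add(Pow(S, 2), Pow(l, 2)), Rational(1, 2))))
Function('a')(d, Q) = Add(9, Mul(Rational(-1, 2), Q), Mul(Rational(99, 2), d)) (Function('a')(d, Q) = Add(9, Mul(Rational(1, 2), Add(Add(Mul(99, d), Mul(-2, Q)), Q))) = Add(9, Mul(Rational(1, 2), Add(Add(Mul(-2, Q), Mul(99, d)), Q))) = Add(9, Mul(Rational(1, 2), Add(Mul(-1, Q), Mul(99, d)))) = Add(9, Add(Mul(Rational(-1, 2), Q), Mul(Rational(99, 2), d))) = Add(9, Mul(Rational(-1, 2), Q), Mul(Rational(99, 2), d)))
Add(Function('a')(147, Function('B')(-11, 3)), -7864) = Add(Add(9, Mul(Rational(-1, 2), Add(7, Mul(-1, Pow(Add(Pow(-11, 2), Pow(3, 2)), Rational(1, 2))))), Mul(Rational(99, 2), 147)), -7864) = Add(Add(9, Mul(Rational(-1, 2), Add(7, Mul(-1, Pow(Add(121, 9), Rational(1, 2))))), Rational(14553, 2)), -7864) = Add(Add(9, Mul(Rational(-1, 2), Add(7, Mul(-1, Pow(130, Rational(1, 2))))), Rational(14553, 2)), -7864) = Add(Add(9, Add(Rational(-7, 2), Mul(Rational(1, 2), Pow(130, Rational(1, 2)))), Rational(14553, 2)), -7864) = Add(Add(7282, Mul(Rational(1, 2), Pow(130, Rational(1, 2)))), -7864) = Add(-582, Mul(Rational(1, 2), Pow(130, Rational(1, 2))))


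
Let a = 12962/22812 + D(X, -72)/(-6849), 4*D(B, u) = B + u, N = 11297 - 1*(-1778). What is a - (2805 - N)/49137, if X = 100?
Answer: 331053038731/426507489342 ≈ 0.77620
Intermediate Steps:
N = 13075 (N = 11297 + 1778 = 13075)
D(B, u) = B/4 + u/4 (D(B, u) = (B + u)/4 = B/4 + u/4)
a = 14769509/26039898 (a = 12962/22812 + ((¼)*100 + (¼)*(-72))/(-6849) = 12962*(1/22812) + (25 - 18)*(-1/6849) = 6481/11406 + 7*(-1/6849) = 6481/11406 - 7/6849 = 14769509/26039898 ≈ 0.56719)
a - (2805 - N)/49137 = 14769509/26039898 - (2805 - 1*13075)/49137 = 14769509/26039898 - (2805 - 13075)/49137 = 14769509/26039898 - (-10270)/49137 = 14769509/26039898 - 1*(-10270/49137) = 14769509/26039898 + 10270/49137 = 331053038731/426507489342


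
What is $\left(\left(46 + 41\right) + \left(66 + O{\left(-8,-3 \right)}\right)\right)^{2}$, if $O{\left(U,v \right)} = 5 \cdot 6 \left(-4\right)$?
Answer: $1089$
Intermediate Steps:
$O{\left(U,v \right)} = -120$ ($O{\left(U,v \right)} = 30 \left(-4\right) = -120$)
$\left(\left(46 + 41\right) + \left(66 + O{\left(-8,-3 \right)}\right)\right)^{2} = \left(\left(46 + 41\right) + \left(66 - 120\right)\right)^{2} = \left(87 - 54\right)^{2} = 33^{2} = 1089$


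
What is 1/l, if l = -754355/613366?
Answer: -613366/754355 ≈ -0.81310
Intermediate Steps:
l = -754355/613366 (l = -754355*1/613366 = -754355/613366 ≈ -1.2299)
1/l = 1/(-754355/613366) = -613366/754355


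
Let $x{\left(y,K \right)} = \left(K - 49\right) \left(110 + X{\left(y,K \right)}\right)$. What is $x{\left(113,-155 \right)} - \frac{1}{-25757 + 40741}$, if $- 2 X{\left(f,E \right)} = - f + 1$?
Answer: $- \frac{507418177}{14984} \approx -33864.0$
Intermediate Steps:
$X{\left(f,E \right)} = - \frac{1}{2} + \frac{f}{2}$ ($X{\left(f,E \right)} = - \frac{- f + 1}{2} = - \frac{1 - f}{2} = - \frac{1}{2} + \frac{f}{2}$)
$x{\left(y,K \right)} = \left(-49 + K\right) \left(\frac{219}{2} + \frac{y}{2}\right)$ ($x{\left(y,K \right)} = \left(K - 49\right) \left(110 + \left(- \frac{1}{2} + \frac{y}{2}\right)\right) = \left(-49 + K\right) \left(\frac{219}{2} + \frac{y}{2}\right)$)
$x{\left(113,-155 \right)} - \frac{1}{-25757 + 40741} = \left(- \frac{10731}{2} - \frac{5537}{2} + \frac{219}{2} \left(-155\right) + \frac{1}{2} \left(-155\right) 113\right) - \frac{1}{-25757 + 40741} = \left(- \frac{10731}{2} - \frac{5537}{2} - \frac{33945}{2} - \frac{17515}{2}\right) - \frac{1}{14984} = -33864 - \frac{1}{14984} = - \frac{507418177}{14984}$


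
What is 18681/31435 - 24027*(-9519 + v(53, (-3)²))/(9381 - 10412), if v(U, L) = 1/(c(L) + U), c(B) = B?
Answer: -445752851530983/2009388070 ≈ -2.2184e+5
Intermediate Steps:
v(U, L) = 1/(L + U)
18681/31435 - 24027*(-9519 + v(53, (-3)²))/(9381 - 10412) = 18681/31435 - 24027*(-9519 + 1/((-3)² + 53))/(9381 - 10412) = 18681*(1/31435) - (228713013/1031 - 24027/(1031*(9 + 53))) = 18681/31435 - 24027/((-1031/(-9519 + 1/62))) = 18681/31435 - 24027/((-1031/(-590177/62))) = 18681/31435 - 24027/((-1031*(-62/590177))) = 18681/31435 - 24027/63922/590177 = 18681/31435 - 24027*590177/63922 = 18681/31435 - 14180182779/63922 = -445752851530983/2009388070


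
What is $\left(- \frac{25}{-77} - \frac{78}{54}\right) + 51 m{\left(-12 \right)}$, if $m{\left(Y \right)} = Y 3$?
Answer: $- \frac{1273124}{693} \approx -1837.1$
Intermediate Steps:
$m{\left(Y \right)} = 3 Y$
$\left(- \frac{25}{-77} - \frac{78}{54}\right) + 51 m{\left(-12 \right)} = \left(- \frac{25}{-77} - \frac{78}{54}\right) + 51 \cdot 3 \left(-12\right) = \left(\left(-25\right) \left(- \frac{1}{77}\right) - \frac{13}{9}\right) + 51 \left(-36\right) = \left(\frac{25}{77} - \frac{13}{9}\right) - 1836 = - \frac{776}{693} - 1836 = - \frac{1273124}{693}$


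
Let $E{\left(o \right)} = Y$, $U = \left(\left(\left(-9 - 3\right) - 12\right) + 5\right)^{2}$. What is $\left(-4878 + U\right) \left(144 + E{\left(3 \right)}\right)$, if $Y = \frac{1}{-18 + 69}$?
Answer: $- \frac{33177365}{51} \approx -6.5054 \cdot 10^{5}$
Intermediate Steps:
$Y = \frac{1}{51} \approx 0.019608$
$U = 361$ ($U = \left(\left(-12 - 12\right) + 5\right)^{2} = \left(-24 + 5\right)^{2} = \left(-19\right)^{2} = 361$)
$E{\left(o \right)} = \frac{1}{51}$
$\left(-4878 + U\right) \left(144 + E{\left(3 \right)}\right) = \left(-4878 + 361\right) \left(144 + \frac{1}{51}\right) = \left(-4517\right) \frac{7345}{51} = - \frac{33177365}{51}$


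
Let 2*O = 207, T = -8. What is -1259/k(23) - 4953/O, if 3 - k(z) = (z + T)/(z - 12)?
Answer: -338339/414 ≈ -817.24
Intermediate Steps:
O = 207/2 (O = (1/2)*207 = 207/2 ≈ 103.50)
k(z) = 3 - (-8 + z)/(-12 + z) (k(z) = 3 - (z - 8)/(z - 12) = 3 - (-8 + z)/(-12 + z))
-1259/k(23) - 4953/O = -1259*(-12 + 23)/(2*(-14 + 23)) - 4953/207/2 = -1259/(2*9/11) - 4953*2/207 = -1259/(2*(1/11)*9) - 3302/69 = -1259/18/11 - 3302/69 = -1259*11/18 - 3302/69 = -13849/18 - 3302/69 = -338339/414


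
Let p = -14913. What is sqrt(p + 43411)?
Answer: sqrt(28498) ≈ 168.81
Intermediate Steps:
sqrt(p + 43411) = sqrt(-14913 + 43411) = sqrt(28498)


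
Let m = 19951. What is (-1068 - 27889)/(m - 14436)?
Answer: -28957/5515 ≈ -5.2506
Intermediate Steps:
(-1068 - 27889)/(m - 14436) = (-1068 - 27889)/(19951 - 14436) = -28957/5515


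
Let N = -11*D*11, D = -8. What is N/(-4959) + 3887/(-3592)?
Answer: -22752689/17812728 ≈ -1.2773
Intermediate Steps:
N = 968 (N = -11*(-8)*11 = 88*11 = 968)
N/(-4959) + 3887/(-3592) = 968/(-4959) + 3887/(-3592) = 968*(-1/4959) + 3887*(-1/3592) = -968/4959 - 3887/3592 = -22752689/17812728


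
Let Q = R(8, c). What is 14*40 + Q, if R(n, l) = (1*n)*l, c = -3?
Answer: 536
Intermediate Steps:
R(n, l) = l*n (R(n, l) = n*l = l*n)
Q = -24 (Q = -3*8 = -24)
14*40 + Q = 14*40 - 24 = 560 - 24 = 536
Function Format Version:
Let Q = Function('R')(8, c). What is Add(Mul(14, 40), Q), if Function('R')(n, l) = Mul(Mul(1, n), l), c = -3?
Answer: 536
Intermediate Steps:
Function('R')(n, l) = Mul(l, n) (Function('R')(n, l) = Mul(n, l) = Mul(l, n))
Q = -24 (Q = Mul(-3, 8) = -24)
Add(Mul(14, 40), Q) = Add(Mul(14, 40), -24) = Add(560, -24) = 536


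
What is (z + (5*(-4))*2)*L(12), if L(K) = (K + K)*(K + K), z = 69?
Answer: 16704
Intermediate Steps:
L(K) = 4*K**2 (L(K) = (2*K)*(2*K) = 4*K**2)
(z + (5*(-4))*2)*L(12) = (69 + (5*(-4))*2)*(4*12**2) = (69 - 20*2)*(4*144) = (69 - 40)*576 = 29*576 = 16704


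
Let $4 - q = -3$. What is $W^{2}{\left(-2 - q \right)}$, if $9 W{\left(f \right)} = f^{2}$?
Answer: $81$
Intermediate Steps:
$q = 7$ ($q = 4 - -3 = 4 + 3 = 7$)
$W{\left(f \right)} = \frac{f^{2}}{9}$
$W^{2}{\left(-2 - q \right)} = \left(\frac{\left(-2 - 7\right)^{2}}{9}\right)^{2} = \left(\frac{\left(-9\right)^{2}}{9}\right)^{2} = \left(\frac{1}{9} \cdot 81\right)^{2} = 9^{2} = 81$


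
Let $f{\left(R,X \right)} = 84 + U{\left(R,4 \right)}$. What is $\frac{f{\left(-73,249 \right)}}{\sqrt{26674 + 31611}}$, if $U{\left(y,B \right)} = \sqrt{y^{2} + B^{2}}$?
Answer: $\frac{\sqrt{58285} \left(84 + \sqrt{5345}\right)}{58285} \approx 0.65076$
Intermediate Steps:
$U{\left(y,B \right)} = \sqrt{B^{2} + y^{2}}$
$f{\left(R,X \right)} = 84 + \sqrt{16 + R^{2}}$ ($f{\left(R,X \right)} = 84 + \sqrt{4^{2} + R^{2}} = 84 + \sqrt{16 + R^{2}}$)
$\frac{f{\left(-73,249 \right)}}{\sqrt{26674 + 31611}} = \frac{84 + \sqrt{16 + \left(-73\right)^{2}}}{\sqrt{26674 + 31611}} = \frac{84 + \sqrt{16 + 5329}}{\sqrt{58285}} = \left(84 + \sqrt{5345}\right) \frac{\sqrt{58285}}{58285} = \frac{\sqrt{58285} \left(84 + \sqrt{5345}\right)}{58285}$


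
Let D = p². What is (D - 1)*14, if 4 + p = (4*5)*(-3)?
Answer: 57330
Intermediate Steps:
p = -64 (p = -4 + (4*5)*(-3) = -4 + 20*(-3) = -4 - 60 = -64)
D = 4096 (D = (-64)² = 4096)
(D - 1)*14 = (4096 - 1)*14 = 4095*14 = 57330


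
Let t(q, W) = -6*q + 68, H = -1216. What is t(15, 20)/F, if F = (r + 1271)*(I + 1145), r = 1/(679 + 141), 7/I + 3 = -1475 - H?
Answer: -4726480/312648582243 ≈ -1.5118e-5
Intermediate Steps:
I = -7/262 (I = 7/(-3 + (-1475 - 1*(-1216))) = 7/(-3 + (-1475 + 1216)) = 7/(-3 - 259) = 7/(-262) = 7*(-1/262) = -7/262 ≈ -0.026718)
r = 1/820 ≈ 0.0012195
t(q, W) = 68 - 6*q
F = 312648582243/214840 (F = (1/820 + 1271)*(-7/262 + 1145) = (1042221/820)*(299983/262) = 312648582243/214840 ≈ 1.4553e+6)
t(15, 20)/F = (68 - 6*15)/(312648582243/214840) = (68 - 90)*(214840/312648582243) = -22*214840/312648582243 = -4726480/312648582243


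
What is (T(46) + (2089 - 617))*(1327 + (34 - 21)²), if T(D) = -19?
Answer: 2173688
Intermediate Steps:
(T(46) + (2089 - 617))*(1327 + (34 - 21)²) = (-19 + (2089 - 617))*(1327 + (34 - 21)²) = (-19 + 1472)*(1327 + 13²) = 1453*(1327 + 169) = 1453*1496 = 2173688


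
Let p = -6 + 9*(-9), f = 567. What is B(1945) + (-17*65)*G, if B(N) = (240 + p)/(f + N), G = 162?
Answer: -449672967/2512 ≈ -1.7901e+5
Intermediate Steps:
p = -87 (p = -6 - 81 = -87)
B(N) = 153/(567 + N) (B(N) = (240 - 87)/(567 + N) = 153/(567 + N))
B(1945) + (-17*65)*G = 153/(567 + 1945) - 17*65*162 = 153/2512 - 1105*162 = 153*(1/2512) - 179010 = 153/2512 - 179010 = -449672967/2512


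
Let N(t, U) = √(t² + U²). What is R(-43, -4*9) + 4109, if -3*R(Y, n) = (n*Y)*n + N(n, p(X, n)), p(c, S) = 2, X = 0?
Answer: 22685 - 10*√13/3 ≈ 22673.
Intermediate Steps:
N(t, U) = √(U² + t²)
R(Y, n) = -√(4 + n²)/3 - Y*n²/3 (R(Y, n) = -((n*Y)*n + √(2² + n²))/3 = -((Y*n)*n + √(4 + n²))/3 = -(Y*n² + √(4 + n²))/3 = -(√(4 + n²) + Y*n²)/3 = -√(4 + n²)/3 - Y*n²/3)
R(-43, -4*9) + 4109 = (-√(4 + (-4*9)²)/3 - ⅓*(-43)*(-4*9)²) + 4109 = (-√(4 + (-36)²)/3 - ⅓*(-43)*(-36)²) + 4109 = (-√(4 + 1296)/3 - ⅓*(-43)*1296) + 4109 = (-10*√13/3 + 18576) + 4109 = (18576 - 10*√13/3) + 4109 = 22685 - 10*√13/3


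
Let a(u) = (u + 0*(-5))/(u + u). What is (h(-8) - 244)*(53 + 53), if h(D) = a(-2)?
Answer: -25811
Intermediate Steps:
a(u) = ½ (a(u) = (u + 0)/((2*u)) = u*(1/(2*u)) = ½)
h(D) = ½
(h(-8) - 244)*(53 + 53) = (½ - 244)*(53 + 53) = -487/2*106 = -25811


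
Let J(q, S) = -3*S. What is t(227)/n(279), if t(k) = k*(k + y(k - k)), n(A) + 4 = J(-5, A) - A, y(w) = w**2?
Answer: -51529/1120 ≈ -46.008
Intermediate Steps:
n(A) = -4 - 4*A (n(A) = -4 + (-3*A - A) = -4 - 4*A)
t(k) = k**2 (t(k) = k*(k + (k - k)**2) = k*(k + 0**2) = k*(k + 0) = k*k = k**2)
t(227)/n(279) = 227**2/(-4 - 4*279) = 51529/(-4 - 1116) = 51529/(-1120) = 51529*(-1/1120) = -51529/1120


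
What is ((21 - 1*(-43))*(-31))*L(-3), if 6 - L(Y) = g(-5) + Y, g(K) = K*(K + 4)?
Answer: -7936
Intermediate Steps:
g(K) = K*(4 + K)
L(Y) = 1 - Y (L(Y) = 6 - (-5*(4 - 5) + Y) = 6 - (-5*(-1) + Y) = 6 - (5 + Y) = 6 + (-5 - Y) = 1 - Y)
((21 - 1*(-43))*(-31))*L(-3) = ((21 - 1*(-43))*(-31))*(1 - 1*(-3)) = ((21 + 43)*(-31))*(1 + 3) = (64*(-31))*4 = -1984*4 = -7936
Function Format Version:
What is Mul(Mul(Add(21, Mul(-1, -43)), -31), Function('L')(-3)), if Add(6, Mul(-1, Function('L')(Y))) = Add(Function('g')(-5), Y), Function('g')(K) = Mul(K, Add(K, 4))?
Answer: -7936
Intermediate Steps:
Function('g')(K) = Mul(K, Add(4, K))
Function('L')(Y) = Add(1, Mul(-1, Y)) (Function('L')(Y) = Add(6, Mul(-1, Add(Mul(-5, Add(4, -5)), Y))) = Add(6, Mul(-1, Add(Mul(-5, -1), Y))) = Add(6, Mul(-1, Add(5, Y))) = Add(6, Add(-5, Mul(-1, Y))) = Add(1, Mul(-1, Y)))
Mul(Mul(Add(21, Mul(-1, -43)), -31), Function('L')(-3)) = Mul(Mul(Add(21, Mul(-1, -43)), -31), Add(1, Mul(-1, -3))) = Mul(Mul(Add(21, 43), -31), Add(1, 3)) = Mul(Mul(64, -31), 4) = Mul(-1984, 4) = -7936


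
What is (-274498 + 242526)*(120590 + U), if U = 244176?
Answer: -11662298552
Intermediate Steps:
(-274498 + 242526)*(120590 + U) = (-274498 + 242526)*(120590 + 244176) = -31972*364766 = -11662298552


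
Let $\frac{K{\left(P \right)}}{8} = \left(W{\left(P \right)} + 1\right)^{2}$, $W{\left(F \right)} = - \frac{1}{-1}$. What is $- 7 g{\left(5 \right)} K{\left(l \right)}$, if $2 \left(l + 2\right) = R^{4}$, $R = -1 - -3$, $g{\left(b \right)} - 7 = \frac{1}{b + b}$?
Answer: $- \frac{7952}{5} \approx -1590.4$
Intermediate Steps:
$g{\left(b \right)} = 7 + \frac{1}{2 b}$ ($g{\left(b \right)} = 7 + \frac{1}{b + b} = 7 + \frac{1}{2 b}$)
$R = 2$ ($R = -1 + 3 = 2$)
$W{\left(F \right)} = 1$ ($W{\left(F \right)} = \left(-1\right) \left(-1\right) = 1$)
$l = 6$ ($l = -2 + \frac{2^{4}}{2} = -2 + \frac{1}{2} \cdot 16 = -2 + 8 = 6$)
$K{\left(P \right)} = 32$ ($K{\left(P \right)} = 8 \left(1 + 1\right)^{2} = 8 \cdot 2^{2} = 8 \cdot 4 = 32$)
$- 7 g{\left(5 \right)} K{\left(l \right)} = - 7 \left(7 + \frac{1}{2 \cdot 5}\right) 32 = - 7 \left(7 + \frac{1}{2} \cdot \frac{1}{5}\right) 32 = - 7 \left(7 + \frac{1}{10}\right) 32 = \left(-7\right) \frac{71}{10} \cdot 32 = \left(- \frac{497}{10}\right) 32 = - \frac{7952}{5}$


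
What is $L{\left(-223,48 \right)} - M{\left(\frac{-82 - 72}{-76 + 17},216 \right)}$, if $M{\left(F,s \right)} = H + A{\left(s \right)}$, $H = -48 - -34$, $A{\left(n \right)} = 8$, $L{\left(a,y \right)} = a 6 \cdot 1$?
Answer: $-1332$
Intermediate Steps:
$L{\left(a,y \right)} = 6 a$ ($L{\left(a,y \right)} = 6 a 1 = 6 a$)
$H = -14$ ($H = -48 + 34 = -14$)
$M{\left(F,s \right)} = -6$ ($M{\left(F,s \right)} = -14 + 8 = -6$)
$L{\left(-223,48 \right)} - M{\left(\frac{-82 - 72}{-76 + 17},216 \right)} = 6 \left(-223\right) - -6 = -1338 + 6 = -1332$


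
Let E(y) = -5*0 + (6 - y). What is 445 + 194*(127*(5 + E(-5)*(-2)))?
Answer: -418401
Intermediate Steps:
E(y) = 6 - y (E(y) = 0 + (6 - y) = 6 - y)
445 + 194*(127*(5 + E(-5)*(-2))) = 445 + 194*(127*(5 + (6 - 1*(-5))*(-2))) = 445 + 194*(127*(5 + (6 + 5)*(-2))) = 445 + 194*(127*(5 + 11*(-2))) = 445 + 194*(127*(5 - 22)) = 445 + 194*(127*(-17)) = 445 + 194*(-2159) = 445 - 418846 = -418401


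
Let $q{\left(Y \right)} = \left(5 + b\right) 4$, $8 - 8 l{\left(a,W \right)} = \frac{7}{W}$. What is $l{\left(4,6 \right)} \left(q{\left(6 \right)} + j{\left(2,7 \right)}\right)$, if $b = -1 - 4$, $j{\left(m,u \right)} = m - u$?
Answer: $- \frac{205}{48} \approx -4.2708$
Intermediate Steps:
$b = -5$ ($b = -1 - 4 = -5$)
$l{\left(a,W \right)} = 1 - \frac{7}{8 W}$ ($l{\left(a,W \right)} = 1 - \frac{7 \frac{1}{W}}{8} = 1 - \frac{7}{8 W}$)
$q{\left(Y \right)} = 0$ ($q{\left(Y \right)} = \left(5 - 5\right) 4 = 0 \cdot 4 = 0$)
$l{\left(4,6 \right)} \left(q{\left(6 \right)} + j{\left(2,7 \right)}\right) = \frac{- \frac{7}{8} + 6}{6} \left(0 + \left(2 - 7\right)\right) = \frac{1}{6} \cdot \frac{41}{8} \left(0 + \left(2 - 7\right)\right) = \frac{41 \left(0 - 5\right)}{48} = \frac{41}{48} \left(-5\right) = - \frac{205}{48}$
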